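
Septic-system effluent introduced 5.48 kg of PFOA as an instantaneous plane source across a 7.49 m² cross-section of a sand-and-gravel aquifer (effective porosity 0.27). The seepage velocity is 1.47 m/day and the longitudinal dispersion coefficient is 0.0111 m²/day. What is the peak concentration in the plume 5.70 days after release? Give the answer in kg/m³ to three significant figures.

3.04 kg/m³

The peak of an instantaneous 1D plume sits at x = vt; there the Gaussian factor is 1 and C_max = M/(n_e·A·√(4πDt)), where n_e·A is the pore area the mass is dissolved in.
√(4πDt) = √(4π × 0.0111 × 5.70) = 0.8917 m, so C_max = 5.48/(0.27 × 7.49 × 0.8917) = 3.04 kg/m³.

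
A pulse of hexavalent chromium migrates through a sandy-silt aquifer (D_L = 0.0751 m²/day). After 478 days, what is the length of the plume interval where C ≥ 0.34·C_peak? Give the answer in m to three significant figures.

The plume is Gaussian with σ = √(2Dt) = √(2 × 0.0751 × 478) = 8.473 m.
C/C_peak = exp(−Δx²/(2σ²)) = 0.34 ⇒ Δx = σ·√(−2 ln 0.34) = 8.473 × 1.469 = 12.45 m.
Width = 2Δx = 24.9 m.

24.9 m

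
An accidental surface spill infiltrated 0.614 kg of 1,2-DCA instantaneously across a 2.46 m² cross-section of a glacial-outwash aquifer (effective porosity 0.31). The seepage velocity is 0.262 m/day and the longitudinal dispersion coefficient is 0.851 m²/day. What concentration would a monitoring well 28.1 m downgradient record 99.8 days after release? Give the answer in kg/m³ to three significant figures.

For an instantaneous plane source, C(x,t) = M/(n_e·A·√(4πDt)) · exp(−(x−vt)²/(4Dt)), with n_e·A the pore (flow) area.
Plume center vt = 0.262 × 99.8 = 26.1476 m, so the well at 28.1 m is 1.9524 m downgradient of the peak.
√(4πDt) = 32.67 m, giving peak height M/(n_e·A·√(4πDt)) = 0.614/(0.31 × 2.46 × 32.67) = 0.02464 kg/m³.
(x−vt)²/(4Dt) = (1.9524)²/(4 × 0.851 × 99.8) = 0.01122; exp(−0.01122) = 0.9888.
C = 0.02464 × 0.9888 = 0.0244 kg/m³.

0.0244 kg/m³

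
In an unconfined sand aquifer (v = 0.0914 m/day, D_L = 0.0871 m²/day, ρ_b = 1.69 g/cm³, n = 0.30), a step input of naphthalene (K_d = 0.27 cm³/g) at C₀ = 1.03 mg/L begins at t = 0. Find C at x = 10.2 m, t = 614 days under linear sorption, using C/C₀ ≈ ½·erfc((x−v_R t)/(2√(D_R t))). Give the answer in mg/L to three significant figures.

0.997 mg/L

Retardation factor R = 1 + ρ_b·K_d/n = 1 + 1.69 × 0.27/0.30 = 2.521.
Sorption retards both mechanisms: v_R = v/R = 0.03626 m/day, D_R = D/R = 0.03455 m²/day.
v_R·t = 0.03626 × 614 = 22.26364 m; 2√(D_R t) = 9.212 m; argument = (10.2 − 22.26364)/9.212 = -1.310.
C = C₀ × ½·erfc(-1.310) = 1.03 × 0.9680 = 0.997 mg/L.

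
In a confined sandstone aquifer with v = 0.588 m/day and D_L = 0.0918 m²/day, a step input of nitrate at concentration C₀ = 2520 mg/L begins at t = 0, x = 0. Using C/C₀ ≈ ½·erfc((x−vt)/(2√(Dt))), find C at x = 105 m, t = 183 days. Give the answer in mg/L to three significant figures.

For a continuous step input, C/C₀ ≈ ½·erfc((x−vt)/(2√(Dt))).
vt = 0.588 × 183 = 107.604 m and 2√(Dt) = 2√(0.0918 × 183) = 8.197 m.
Argument (x−vt)/(2√(Dt)) = (105 − 107.604)/8.197 = -0.3177; ½·erfc(-0.3177) = 0.6734.
C = 2520 × 0.6734 = 1700 mg/L.

1700 mg/L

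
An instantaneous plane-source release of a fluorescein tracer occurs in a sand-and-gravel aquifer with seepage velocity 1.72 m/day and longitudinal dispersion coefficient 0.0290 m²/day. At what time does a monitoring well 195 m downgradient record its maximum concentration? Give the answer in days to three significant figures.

For the 1D instantaneous-source solution, setting ∂C/∂t = 0 at fixed x gives v²t² + 2Dt − x² = 0, so t = (√(D² + v²x²) − D)/v².
√(D² + v²x²) = √(0.0290² + 1.72² × 195²) = 335.4; v² = 2.9584.
t = (335.4 − 0.0290)/2.9584 = 113 days (vs. the pure-advection estimate x/v = 113 d).

113 days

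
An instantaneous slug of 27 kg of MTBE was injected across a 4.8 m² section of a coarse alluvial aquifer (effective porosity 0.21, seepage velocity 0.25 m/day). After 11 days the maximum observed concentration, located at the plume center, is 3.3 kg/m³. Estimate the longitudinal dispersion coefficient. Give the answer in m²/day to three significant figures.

At the plume center C_max = M/(n_e·A·√(4πDt)), so D = M²/(4πt·(n_e·A·C_max)²).
n_e·A·C_max = 0.21 × 4.8 × 3.3 = 3.326 kg/m.
D = 27²/(4π × 11 × 3.326²) = 0.477 m²/day.

0.477 m²/day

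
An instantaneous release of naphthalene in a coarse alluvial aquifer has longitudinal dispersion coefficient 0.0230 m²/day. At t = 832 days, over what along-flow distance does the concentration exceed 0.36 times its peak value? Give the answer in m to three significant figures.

17.7 m

The plume is Gaussian with σ = √(2Dt) = √(2 × 0.0230 × 832) = 6.186 m.
C/C_peak = exp(−Δx²/(2σ²)) = 0.36 ⇒ Δx = σ·√(−2 ln 0.36) = 6.186 × 1.429 = 8.840 m.
Width = 2Δx = 17.7 m.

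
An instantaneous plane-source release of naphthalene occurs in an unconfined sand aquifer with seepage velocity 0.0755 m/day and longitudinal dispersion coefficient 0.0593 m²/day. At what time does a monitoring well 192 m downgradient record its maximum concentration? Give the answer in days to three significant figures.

2530 days

For the 1D instantaneous-source solution, setting ∂C/∂t = 0 at fixed x gives v²t² + 2Dt − x² = 0, so t = (√(D² + v²x²) − D)/v².
√(D² + v²x²) = √(0.0593² + 0.0755² × 192²) = 14.50; v² = 0.00570025.
t = (14.50 − 0.0593)/0.00570025 = 2530 days (vs. the pure-advection estimate x/v = 2540 d).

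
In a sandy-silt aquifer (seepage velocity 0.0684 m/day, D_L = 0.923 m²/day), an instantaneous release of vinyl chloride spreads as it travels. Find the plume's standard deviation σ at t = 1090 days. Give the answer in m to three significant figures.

44.9 m

Dispersive spreading gives a Gaussian with σ² = 2Dt; advection only shifts the center.
σ = √(2 × 0.923 × 1090) = 44.9 m.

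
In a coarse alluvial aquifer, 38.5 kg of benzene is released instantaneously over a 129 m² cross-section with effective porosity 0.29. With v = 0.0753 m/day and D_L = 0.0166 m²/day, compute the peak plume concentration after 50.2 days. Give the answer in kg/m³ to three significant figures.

0.318 kg/m³

The peak of an instantaneous 1D plume sits at x = vt; there the Gaussian factor is 1 and C_max = M/(n_e·A·√(4πDt)), where n_e·A is the pore area the mass is dissolved in.
√(4πDt) = √(4π × 0.0166 × 50.2) = 3.236 m, so C_max = 38.5/(0.29 × 129 × 3.236) = 0.318 kg/m³.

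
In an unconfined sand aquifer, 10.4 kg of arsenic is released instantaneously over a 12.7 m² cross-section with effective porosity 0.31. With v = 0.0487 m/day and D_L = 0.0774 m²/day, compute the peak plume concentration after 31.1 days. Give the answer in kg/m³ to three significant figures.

0.480 kg/m³

The peak of an instantaneous 1D plume sits at x = vt; there the Gaussian factor is 1 and C_max = M/(n_e·A·√(4πDt)), where n_e·A is the pore area the mass is dissolved in.
√(4πDt) = √(4π × 0.0774 × 31.1) = 5.500 m, so C_max = 10.4/(0.31 × 12.7 × 5.500) = 0.480 kg/m³.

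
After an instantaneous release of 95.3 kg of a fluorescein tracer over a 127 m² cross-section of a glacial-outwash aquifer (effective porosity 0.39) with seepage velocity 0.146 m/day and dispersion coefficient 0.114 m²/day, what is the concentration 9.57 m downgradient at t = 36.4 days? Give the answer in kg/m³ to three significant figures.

0.0895 kg/m³

For an instantaneous plane source, C(x,t) = M/(n_e·A·√(4πDt)) · exp(−(x−vt)²/(4Dt)), with n_e·A the pore (flow) area.
Plume center vt = 0.146 × 36.4 = 5.3144 m, so the well at 9.57 m is 4.2556 m downgradient of the peak.
√(4πDt) = 7.221 m, giving peak height M/(n_e·A·√(4πDt)) = 95.3/(0.39 × 127 × 7.221) = 0.2665 kg/m³.
(x−vt)²/(4Dt) = (4.2556)²/(4 × 0.114 × 36.4) = 1.091; exp(−1.091) = 0.3359.
C = 0.2665 × 0.3359 = 0.0895 kg/m³.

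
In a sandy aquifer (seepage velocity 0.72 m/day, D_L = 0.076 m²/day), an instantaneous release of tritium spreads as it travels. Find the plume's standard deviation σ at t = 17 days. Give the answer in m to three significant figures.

1.61 m

Dispersive spreading gives a Gaussian with σ² = 2Dt; advection only shifts the center.
σ = √(2 × 0.076 × 17) = 1.61 m.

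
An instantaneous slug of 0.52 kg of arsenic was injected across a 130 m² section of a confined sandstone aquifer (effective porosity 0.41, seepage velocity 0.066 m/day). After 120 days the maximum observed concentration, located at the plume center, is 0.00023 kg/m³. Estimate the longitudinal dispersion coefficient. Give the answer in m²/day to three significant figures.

At the plume center C_max = M/(n_e·A·√(4πDt)), so D = M²/(4πt·(n_e·A·C_max)²).
n_e·A·C_max = 0.41 × 130 × 0.00023 = 0.01226 kg/m.
D = 0.52²/(4π × 120 × 0.01226²) = 1.19 m²/day.

1.19 m²/day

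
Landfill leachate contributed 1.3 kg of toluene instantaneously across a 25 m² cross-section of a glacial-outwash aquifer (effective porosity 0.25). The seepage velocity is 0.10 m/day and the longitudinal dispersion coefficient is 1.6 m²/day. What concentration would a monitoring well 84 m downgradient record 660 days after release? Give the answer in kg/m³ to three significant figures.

0.00167 kg/m³

For an instantaneous plane source, C(x,t) = M/(n_e·A·√(4πDt)) · exp(−(x−vt)²/(4Dt)), with n_e·A the pore (flow) area.
Plume center vt = 0.10 × 660 = 66 m, so the well at 84 m is 18 m downgradient of the peak.
√(4πDt) = 115.2 m, giving peak height M/(n_e·A·√(4πDt)) = 1.3/(0.25 × 25 × 115.2) = 0.001806 kg/m³.
(x−vt)²/(4Dt) = (18)²/(4 × 1.6 × 660) = 0.07670; exp(−0.07670) = 0.9262.
C = 0.001806 × 0.9262 = 0.00167 kg/m³.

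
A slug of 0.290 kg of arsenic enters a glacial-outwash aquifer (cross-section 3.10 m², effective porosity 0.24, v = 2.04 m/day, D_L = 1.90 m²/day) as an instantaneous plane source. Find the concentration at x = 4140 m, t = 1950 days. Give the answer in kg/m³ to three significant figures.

For an instantaneous plane source, C(x,t) = M/(n_e·A·√(4πDt)) · exp(−(x−vt)²/(4Dt)), with n_e·A the pore (flow) area.
Plume center vt = 2.04 × 1950 = 3978 m, so the well at 4140 m is 162 m downgradient of the peak.
√(4πDt) = 215.8 m, giving peak height M/(n_e·A·√(4πDt)) = 0.290/(0.24 × 3.10 × 215.8) = 0.001806 kg/m³.
(x−vt)²/(4Dt) = (162)²/(4 × 1.90 × 1950) = 1.771; exp(−1.771) = 0.1702.
C = 0.001806 × 0.1702 = 0.000307 kg/m³.

0.000307 kg/m³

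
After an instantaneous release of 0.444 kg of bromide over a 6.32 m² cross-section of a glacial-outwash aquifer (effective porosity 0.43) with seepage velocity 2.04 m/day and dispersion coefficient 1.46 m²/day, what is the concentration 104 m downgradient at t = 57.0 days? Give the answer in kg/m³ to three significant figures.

For an instantaneous plane source, C(x,t) = M/(n_e·A·√(4πDt)) · exp(−(x−vt)²/(4Dt)), with n_e·A the pore (flow) area.
Plume center vt = 2.04 × 57.0 = 116.28 m, so the well at 104 m is 12.28 m upgradient of the peak.
√(4πDt) = 32.34 m, giving peak height M/(n_e·A·√(4πDt)) = 0.444/(0.43 × 6.32 × 32.34) = 0.005052 kg/m³.
(x−vt)²/(4Dt) = (-12.28)²/(4 × 1.46 × 57.0) = 0.4530; exp(−0.4530) = 0.6357.
C = 0.005052 × 0.6357 = 0.00321 kg/m³.

0.00321 kg/m³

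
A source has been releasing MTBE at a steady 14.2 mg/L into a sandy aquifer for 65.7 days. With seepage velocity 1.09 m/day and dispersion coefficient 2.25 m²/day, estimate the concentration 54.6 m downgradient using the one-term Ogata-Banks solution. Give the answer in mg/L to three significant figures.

11.9 mg/L

For a continuous step input, C/C₀ ≈ ½·erfc((x−vt)/(2√(Dt))).
vt = 1.09 × 65.7 = 71.613 m and 2√(Dt) = 2√(2.25 × 65.7) = 24.32 m.
Argument (x−vt)/(2√(Dt)) = (54.6 − 71.613)/24.32 = -0.6995; ½·erfc(-0.6995) = 0.8387.
C = 14.2 × 0.8387 = 11.9 mg/L.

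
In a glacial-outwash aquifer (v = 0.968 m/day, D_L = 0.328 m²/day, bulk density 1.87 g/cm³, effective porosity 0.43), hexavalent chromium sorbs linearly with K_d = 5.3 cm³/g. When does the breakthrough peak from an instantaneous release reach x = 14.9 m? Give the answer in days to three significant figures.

362 days

Retardation factor R = 1 + ρ_b·K_d/n = 1 + 1.87 × 5.3/0.43 = 24.05.
Sorption retards both mechanisms: v_R = v/R = 0.04025 m/day, D_R = D/R = 0.01364 m²/day.
Peak time from v_R²t² + 2D_R t − x² = 0: t = (√(D_R² + v_R²x²) − D_R)/v_R².
√(D_R² + v_R²x²) = √(0.01364² + 0.04025² × 14.9²) = 0.5999; v_R² = 0.001620.
t = (0.5999 − 0.01364)/0.001620 = 362 days.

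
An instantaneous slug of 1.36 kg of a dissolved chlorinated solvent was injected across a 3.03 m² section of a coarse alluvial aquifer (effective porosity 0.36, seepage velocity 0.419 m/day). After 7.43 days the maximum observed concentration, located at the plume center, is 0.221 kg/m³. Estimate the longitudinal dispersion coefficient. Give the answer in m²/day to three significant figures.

0.341 m²/day

At the plume center C_max = M/(n_e·A·√(4πDt)), so D = M²/(4πt·(n_e·A·C_max)²).
n_e·A·C_max = 0.36 × 3.03 × 0.221 = 0.2411 kg/m.
D = 1.36²/(4π × 7.43 × 0.2411²) = 0.341 m²/day.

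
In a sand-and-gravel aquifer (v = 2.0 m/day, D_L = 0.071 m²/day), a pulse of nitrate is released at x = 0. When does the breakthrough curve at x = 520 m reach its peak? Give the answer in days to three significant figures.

For the 1D instantaneous-source solution, setting ∂C/∂t = 0 at fixed x gives v²t² + 2Dt − x² = 0, so t = (√(D² + v²x²) − D)/v².
√(D² + v²x²) = √(0.071² + 2.0² × 520²) = 1040; v² = 4.
t = (1040 − 0.071)/4 = 260 days (vs. the pure-advection estimate x/v = 260 d).

260 days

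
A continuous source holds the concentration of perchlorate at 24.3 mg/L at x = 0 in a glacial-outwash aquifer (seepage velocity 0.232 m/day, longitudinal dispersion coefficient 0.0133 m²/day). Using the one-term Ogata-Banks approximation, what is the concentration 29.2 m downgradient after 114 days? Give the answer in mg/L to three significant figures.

For a continuous step input, C/C₀ ≈ ½·erfc((x−vt)/(2√(Dt))).
vt = 0.232 × 114 = 26.448 m and 2√(Dt) = 2√(0.0133 × 114) = 2.463 m.
Argument (x−vt)/(2√(Dt)) = (29.2 − 26.448)/2.463 = 1.117; ½·erfc(1.117) = 0.05709.
C = 24.3 × 0.05709 = 1.39 mg/L.

1.39 mg/L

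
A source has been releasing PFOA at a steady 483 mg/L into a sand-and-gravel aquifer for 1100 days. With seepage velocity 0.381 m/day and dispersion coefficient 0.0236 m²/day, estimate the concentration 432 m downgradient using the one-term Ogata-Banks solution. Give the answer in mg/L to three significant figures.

For a continuous step input, C/C₀ ≈ ½·erfc((x−vt)/(2√(Dt))).
vt = 0.381 × 1100 = 419.1 m and 2√(Dt) = 2√(0.0236 × 1100) = 10.19 m.
Argument (x−vt)/(2√(Dt)) = (432 − 419.1)/10.19 = 1.266; ½·erfc(1.266) = 0.03670.
C = 483 × 0.03670 = 17.7 mg/L.

17.7 mg/L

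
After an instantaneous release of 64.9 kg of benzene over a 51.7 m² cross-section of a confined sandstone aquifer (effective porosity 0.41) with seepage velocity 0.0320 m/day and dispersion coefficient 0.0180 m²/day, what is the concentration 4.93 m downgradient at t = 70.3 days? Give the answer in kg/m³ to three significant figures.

For an instantaneous plane source, C(x,t) = M/(n_e·A·√(4πDt)) · exp(−(x−vt)²/(4Dt)), with n_e·A the pore (flow) area.
Plume center vt = 0.0320 × 70.3 = 2.2496 m, so the well at 4.93 m is 2.6804 m downgradient of the peak.
√(4πDt) = 3.988 m, giving peak height M/(n_e·A·√(4πDt)) = 64.9/(0.41 × 51.7 × 3.988) = 0.7677 kg/m³.
(x−vt)²/(4Dt) = (2.6804)²/(4 × 0.0180 × 70.3) = 1.419; exp(−1.419) = 0.2420.
C = 0.7677 × 0.2420 = 0.186 kg/m³.

0.186 kg/m³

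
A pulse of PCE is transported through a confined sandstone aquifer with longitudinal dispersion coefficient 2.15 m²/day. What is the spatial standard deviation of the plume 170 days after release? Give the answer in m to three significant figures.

Dispersive spreading gives a Gaussian with σ² = 2Dt; advection only shifts the center.
σ = √(2 × 2.15 × 170) = 27.0 m.

27.0 m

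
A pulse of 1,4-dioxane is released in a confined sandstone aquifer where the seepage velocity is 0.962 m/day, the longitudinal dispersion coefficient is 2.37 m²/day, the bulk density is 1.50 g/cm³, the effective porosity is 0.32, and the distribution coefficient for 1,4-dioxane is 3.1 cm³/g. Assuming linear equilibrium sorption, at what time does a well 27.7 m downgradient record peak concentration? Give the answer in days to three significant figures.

Retardation factor R = 1 + ρ_b·K_d/n = 1 + 1.50 × 3.1/0.32 = 15.53.
Sorption retards both mechanisms: v_R = v/R = 0.06194 m/day, D_R = D/R = 0.1526 m²/day.
Peak time from v_R²t² + 2D_R t − x² = 0: t = (√(D_R² + v_R²x²) − D_R)/v_R².
√(D_R² + v_R²x²) = √(0.1526² + 0.06194² × 27.7²) = 1.723; v_R² = 0.003837.
t = (1.723 − 0.1526)/0.003837 = 409 days.

409 days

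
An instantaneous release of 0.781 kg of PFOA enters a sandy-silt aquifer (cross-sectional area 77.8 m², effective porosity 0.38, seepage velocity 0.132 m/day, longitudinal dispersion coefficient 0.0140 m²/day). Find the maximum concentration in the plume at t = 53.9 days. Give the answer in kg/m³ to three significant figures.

0.00858 kg/m³

The peak of an instantaneous 1D plume sits at x = vt; there the Gaussian factor is 1 and C_max = M/(n_e·A·√(4πDt)), where n_e·A is the pore area the mass is dissolved in.
√(4πDt) = √(4π × 0.0140 × 53.9) = 3.079 m, so C_max = 0.781/(0.38 × 77.8 × 3.079) = 0.00858 kg/m³.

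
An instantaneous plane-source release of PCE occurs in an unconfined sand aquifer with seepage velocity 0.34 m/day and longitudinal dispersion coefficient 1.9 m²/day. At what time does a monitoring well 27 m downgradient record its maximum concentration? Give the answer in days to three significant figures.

For the 1D instantaneous-source solution, setting ∂C/∂t = 0 at fixed x gives v²t² + 2Dt − x² = 0, so t = (√(D² + v²x²) − D)/v².
√(D² + v²x²) = √(1.9² + 0.34² × 27²) = 9.375; v² = 0.1156.
t = (9.375 − 1.9)/0.1156 = 64.7 days (vs. the pure-advection estimate x/v = 79.4 d).

64.7 days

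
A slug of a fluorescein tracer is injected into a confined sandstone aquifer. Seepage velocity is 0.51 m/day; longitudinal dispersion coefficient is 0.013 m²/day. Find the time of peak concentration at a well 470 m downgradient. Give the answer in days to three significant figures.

For the 1D instantaneous-source solution, setting ∂C/∂t = 0 at fixed x gives v²t² + 2Dt − x² = 0, so t = (√(D² + v²x²) − D)/v².
√(D² + v²x²) = √(0.013² + 0.51² × 470²) = 239.7; v² = 0.2601.
t = (239.7 − 0.013)/0.2601 = 922 days (vs. the pure-advection estimate x/v = 922 d).

922 days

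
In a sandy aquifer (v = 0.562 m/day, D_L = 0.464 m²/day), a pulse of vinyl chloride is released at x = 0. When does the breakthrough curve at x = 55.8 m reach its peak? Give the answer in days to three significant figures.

For the 1D instantaneous-source solution, setting ∂C/∂t = 0 at fixed x gives v²t² + 2Dt − x² = 0, so t = (√(D² + v²x²) − D)/v².
√(D² + v²x²) = √(0.464² + 0.562² × 55.8²) = 31.36; v² = 0.315844.
t = (31.36 − 0.464)/0.315844 = 97.8 days (vs. the pure-advection estimate x/v = 99.3 d).

97.8 days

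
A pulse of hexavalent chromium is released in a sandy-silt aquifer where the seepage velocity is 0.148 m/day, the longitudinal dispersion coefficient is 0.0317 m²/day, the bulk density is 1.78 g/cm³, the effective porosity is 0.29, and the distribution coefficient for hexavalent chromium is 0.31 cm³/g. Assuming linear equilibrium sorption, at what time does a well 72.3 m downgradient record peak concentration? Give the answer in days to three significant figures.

Retardation factor R = 1 + ρ_b·K_d/n = 1 + 1.78 × 0.31/0.29 = 2.903.
Sorption retards both mechanisms: v_R = v/R = 0.05098 m/day, D_R = D/R = 0.01092 m²/day.
Peak time from v_R²t² + 2D_R t − x² = 0: t = (√(D_R² + v_R²x²) − D_R)/v_R².
√(D_R² + v_R²x²) = √(0.01092² + 0.05098² × 72.3²) = 3.686; v_R² = 0.002599.
t = (3.686 − 0.01092)/0.002599 = 1410 days.

1410 days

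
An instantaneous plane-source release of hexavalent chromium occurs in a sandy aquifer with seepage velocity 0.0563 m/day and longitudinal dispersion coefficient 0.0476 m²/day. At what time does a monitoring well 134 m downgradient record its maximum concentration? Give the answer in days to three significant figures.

For the 1D instantaneous-source solution, setting ∂C/∂t = 0 at fixed x gives v²t² + 2Dt − x² = 0, so t = (√(D² + v²x²) − D)/v².
√(D² + v²x²) = √(0.0476² + 0.0563² × 134²) = 7.544; v² = 0.00316969.
t = (7.544 − 0.0476)/0.00316969 = 2370 days (vs. the pure-advection estimate x/v = 2380 d).

2370 days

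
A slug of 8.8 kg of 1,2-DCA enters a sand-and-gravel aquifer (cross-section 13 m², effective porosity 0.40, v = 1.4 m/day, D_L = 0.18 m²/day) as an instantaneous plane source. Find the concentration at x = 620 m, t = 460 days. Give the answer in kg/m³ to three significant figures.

0.00922 kg/m³

For an instantaneous plane source, C(x,t) = M/(n_e·A·√(4πDt)) · exp(−(x−vt)²/(4Dt)), with n_e·A the pore (flow) area.
Plume center vt = 1.4 × 460 = 644 m, so the well at 620 m is 24 m upgradient of the peak.
√(4πDt) = 32.26 m, giving peak height M/(n_e·A·√(4πDt)) = 8.8/(0.40 × 13 × 32.26) = 0.05246 kg/m³.
(x−vt)²/(4Dt) = (-24)²/(4 × 0.18 × 460) = 1.739; exp(−1.739) = 0.1757.
C = 0.05246 × 0.1757 = 0.00922 kg/m³.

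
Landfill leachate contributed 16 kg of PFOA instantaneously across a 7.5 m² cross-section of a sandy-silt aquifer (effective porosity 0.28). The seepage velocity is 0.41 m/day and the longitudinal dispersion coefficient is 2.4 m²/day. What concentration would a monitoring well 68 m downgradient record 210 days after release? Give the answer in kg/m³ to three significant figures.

For an instantaneous plane source, C(x,t) = M/(n_e·A·√(4πDt)) · exp(−(x−vt)²/(4Dt)), with n_e·A the pore (flow) area.
Plume center vt = 0.41 × 210 = 86.1 m, so the well at 68 m is 18.1 m upgradient of the peak.
√(4πDt) = 79.58 m, giving peak height M/(n_e·A·√(4πDt)) = 16/(0.28 × 7.5 × 79.58) = 0.09574 kg/m³.
(x−vt)²/(4Dt) = (-18.1)²/(4 × 2.4 × 210) = 0.1625; exp(−0.1625) = 0.8500.
C = 0.09574 × 0.8500 = 0.0814 kg/m³.

0.0814 kg/m³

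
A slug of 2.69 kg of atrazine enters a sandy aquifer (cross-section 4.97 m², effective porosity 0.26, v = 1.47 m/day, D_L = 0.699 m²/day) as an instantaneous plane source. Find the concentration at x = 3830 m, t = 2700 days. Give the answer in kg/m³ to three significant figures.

For an instantaneous plane source, C(x,t) = M/(n_e·A·√(4πDt)) · exp(−(x−vt)²/(4Dt)), with n_e·A the pore (flow) area.
Plume center vt = 1.47 × 2700 = 3969 m, so the well at 3830 m is 139 m upgradient of the peak.
√(4πDt) = 154.0 m, giving peak height M/(n_e·A·√(4πDt)) = 2.69/(0.26 × 4.97 × 154.0) = 0.01352 kg/m³.
(x−vt)²/(4Dt) = (-139)²/(4 × 0.699 × 2700) = 2.559; exp(−2.559) = 0.07738.
C = 0.01352 × 0.07738 = 0.00105 kg/m³.

0.00105 kg/m³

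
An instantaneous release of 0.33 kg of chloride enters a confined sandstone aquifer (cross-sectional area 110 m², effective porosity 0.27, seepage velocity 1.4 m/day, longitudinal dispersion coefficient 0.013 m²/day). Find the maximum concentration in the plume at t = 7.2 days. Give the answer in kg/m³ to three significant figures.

The peak of an instantaneous 1D plume sits at x = vt; there the Gaussian factor is 1 and C_max = M/(n_e·A·√(4πDt)), where n_e·A is the pore area the mass is dissolved in.
√(4πDt) = √(4π × 0.013 × 7.2) = 1.085 m, so C_max = 0.33/(0.27 × 110 × 1.085) = 0.0102 kg/m³.

0.0102 kg/m³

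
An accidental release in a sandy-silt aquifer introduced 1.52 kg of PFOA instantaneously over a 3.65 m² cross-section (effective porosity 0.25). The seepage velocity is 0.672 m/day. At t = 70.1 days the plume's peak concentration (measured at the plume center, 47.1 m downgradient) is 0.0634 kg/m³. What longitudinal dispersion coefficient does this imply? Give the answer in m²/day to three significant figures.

At the plume center C_max = M/(n_e·A·√(4πDt)), so D = M²/(4πt·(n_e·A·C_max)²).
n_e·A·C_max = 0.25 × 3.65 × 0.0634 = 0.05785 kg/m.
D = 1.52²/(4π × 70.1 × 0.05785²) = 0.784 m²/day.

0.784 m²/day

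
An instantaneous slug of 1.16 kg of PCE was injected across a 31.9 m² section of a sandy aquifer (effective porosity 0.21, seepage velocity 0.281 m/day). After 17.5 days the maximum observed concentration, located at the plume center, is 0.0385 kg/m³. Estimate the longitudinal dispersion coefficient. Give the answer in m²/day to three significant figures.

At the plume center C_max = M/(n_e·A·√(4πDt)), so D = M²/(4πt·(n_e·A·C_max)²).
n_e·A·C_max = 0.21 × 31.9 × 0.0385 = 0.2579 kg/m.
D = 1.16²/(4π × 17.5 × 0.2579²) = 0.0920 m²/day.

0.0920 m²/day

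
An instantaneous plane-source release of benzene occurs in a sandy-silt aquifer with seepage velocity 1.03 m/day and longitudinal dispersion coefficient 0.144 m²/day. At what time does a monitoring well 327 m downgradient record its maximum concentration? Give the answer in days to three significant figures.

For the 1D instantaneous-source solution, setting ∂C/∂t = 0 at fixed x gives v²t² + 2Dt − x² = 0, so t = (√(D² + v²x²) − D)/v².
√(D² + v²x²) = √(0.144² + 1.03² × 327²) = 336.8; v² = 1.0609.
t = (336.8 − 0.144)/1.0609 = 317 days (vs. the pure-advection estimate x/v = 317 d).

317 days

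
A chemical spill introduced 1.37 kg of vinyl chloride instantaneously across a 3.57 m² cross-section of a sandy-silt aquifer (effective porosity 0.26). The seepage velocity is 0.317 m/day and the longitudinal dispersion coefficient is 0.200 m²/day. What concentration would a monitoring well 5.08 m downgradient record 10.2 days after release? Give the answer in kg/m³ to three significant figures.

0.192 kg/m³

For an instantaneous plane source, C(x,t) = M/(n_e·A·√(4πDt)) · exp(−(x−vt)²/(4Dt)), with n_e·A the pore (flow) area.
Plume center vt = 0.317 × 10.2 = 3.2334 m, so the well at 5.08 m is 1.8466 m downgradient of the peak.
√(4πDt) = 5.063 m, giving peak height M/(n_e·A·√(4πDt)) = 1.37/(0.26 × 3.57 × 5.063) = 0.2915 kg/m³.
(x−vt)²/(4Dt) = (1.8466)²/(4 × 0.200 × 10.2) = 0.4179; exp(−0.4179) = 0.6584.
C = 0.2915 × 0.6584 = 0.192 kg/m³.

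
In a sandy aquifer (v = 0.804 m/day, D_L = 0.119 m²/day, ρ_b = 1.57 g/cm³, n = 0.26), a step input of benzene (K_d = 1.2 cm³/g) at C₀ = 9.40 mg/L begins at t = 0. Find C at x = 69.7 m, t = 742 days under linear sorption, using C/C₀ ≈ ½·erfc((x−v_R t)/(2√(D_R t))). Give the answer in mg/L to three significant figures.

Retardation factor R = 1 + ρ_b·K_d/n = 1 + 1.57 × 1.2/0.26 = 8.246.
Sorption retards both mechanisms: v_R = v/R = 0.09750 m/day, D_R = D/R = 0.01443 m²/day.
v_R·t = 0.09750 × 742 = 72.345 m; 2√(D_R t) = 6.544 m; argument = (69.7 − 72.345)/6.544 = -0.4042.
C = C₀ × ½·erfc(-0.4042) = 9.40 × 0.7162 = 6.73 mg/L.

6.73 mg/L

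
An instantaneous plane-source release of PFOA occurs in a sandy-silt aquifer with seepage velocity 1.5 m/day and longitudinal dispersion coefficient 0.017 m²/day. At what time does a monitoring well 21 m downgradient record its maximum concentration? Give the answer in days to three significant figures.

For the 1D instantaneous-source solution, setting ∂C/∂t = 0 at fixed x gives v²t² + 2Dt − x² = 0, so t = (√(D² + v²x²) − D)/v².
√(D² + v²x²) = √(0.017² + 1.5² × 21²) = 31.50; v² = 2.25.
t = (31.50 − 0.017)/2.25 = 14.0 days (vs. the pure-advection estimate x/v = 14.0 d).

14.0 days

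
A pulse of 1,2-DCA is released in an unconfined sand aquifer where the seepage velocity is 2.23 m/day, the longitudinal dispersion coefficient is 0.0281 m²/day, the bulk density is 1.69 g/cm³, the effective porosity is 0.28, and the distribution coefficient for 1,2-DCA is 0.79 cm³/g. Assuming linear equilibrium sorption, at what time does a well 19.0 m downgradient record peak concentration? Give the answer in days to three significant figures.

49.1 days

Retardation factor R = 1 + ρ_b·K_d/n = 1 + 1.69 × 0.79/0.28 = 5.768.
Sorption retards both mechanisms: v_R = v/R = 0.3866 m/day, D_R = D/R = 0.004872 m²/day.
Peak time from v_R²t² + 2D_R t − x² = 0: t = (√(D_R² + v_R²x²) − D_R)/v_R².
√(D_R² + v_R²x²) = √(0.004872² + 0.3866² × 19.0²) = 7.345; v_R² = 0.1495.
t = (7.345 − 0.004872)/0.1495 = 49.1 days.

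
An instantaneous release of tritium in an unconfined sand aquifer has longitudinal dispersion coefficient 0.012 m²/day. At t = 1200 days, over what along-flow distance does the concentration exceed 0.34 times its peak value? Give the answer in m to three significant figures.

15.8 m

The plume is Gaussian with σ = √(2Dt) = √(2 × 0.012 × 1200) = 5.367 m.
C/C_peak = exp(−Δx²/(2σ²)) = 0.34 ⇒ Δx = σ·√(−2 ln 0.34) = 5.367 × 1.469 = 7.884 m.
Width = 2Δx = 15.8 m.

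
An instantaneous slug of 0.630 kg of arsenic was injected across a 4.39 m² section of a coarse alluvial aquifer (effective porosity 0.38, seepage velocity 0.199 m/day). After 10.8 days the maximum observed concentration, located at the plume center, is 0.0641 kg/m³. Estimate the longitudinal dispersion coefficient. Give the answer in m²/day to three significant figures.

0.256 m²/day

At the plume center C_max = M/(n_e·A·√(4πDt)), so D = M²/(4πt·(n_e·A·C_max)²).
n_e·A·C_max = 0.38 × 4.39 × 0.0641 = 0.1069 kg/m.
D = 0.630²/(4π × 10.8 × 0.1069²) = 0.256 m²/day.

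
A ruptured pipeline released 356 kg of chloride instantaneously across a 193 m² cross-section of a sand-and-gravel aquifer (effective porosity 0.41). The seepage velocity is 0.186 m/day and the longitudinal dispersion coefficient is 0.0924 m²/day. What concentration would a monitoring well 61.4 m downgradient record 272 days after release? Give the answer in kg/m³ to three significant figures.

0.0792 kg/m³

For an instantaneous plane source, C(x,t) = M/(n_e·A·√(4πDt)) · exp(−(x−vt)²/(4Dt)), with n_e·A the pore (flow) area.
Plume center vt = 0.186 × 272 = 50.592 m, so the well at 61.4 m is 10.808 m downgradient of the peak.
√(4πDt) = 17.77 m, giving peak height M/(n_e·A·√(4πDt)) = 356/(0.41 × 193 × 17.77) = 0.2532 kg/m³.
(x−vt)²/(4Dt) = (10.808)²/(4 × 0.0924 × 272) = 1.162; exp(−1.162) = 0.3129.
C = 0.2532 × 0.3129 = 0.0792 kg/m³.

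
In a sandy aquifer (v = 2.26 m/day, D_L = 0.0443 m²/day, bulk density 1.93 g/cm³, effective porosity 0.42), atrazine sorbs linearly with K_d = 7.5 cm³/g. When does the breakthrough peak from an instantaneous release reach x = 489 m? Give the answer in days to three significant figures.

Retardation factor R = 1 + ρ_b·K_d/n = 1 + 1.93 × 7.5/0.42 = 35.46.
Sorption retards both mechanisms: v_R = v/R = 0.06373 m/day, D_R = D/R = 0.001249 m²/day.
Peak time from v_R²t² + 2D_R t − x² = 0: t = (√(D_R² + v_R²x²) − D_R)/v_R².
√(D_R² + v_R²x²) = √(0.001249² + 0.06373² × 489²) = 31.16; v_R² = 0.004062.
t = (31.16 − 0.001249)/0.004062 = 7670 days.

7670 days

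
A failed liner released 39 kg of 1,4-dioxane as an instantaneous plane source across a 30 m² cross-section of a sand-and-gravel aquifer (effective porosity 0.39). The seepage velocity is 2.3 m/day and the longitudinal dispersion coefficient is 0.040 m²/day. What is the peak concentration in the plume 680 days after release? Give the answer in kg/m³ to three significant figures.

The peak of an instantaneous 1D plume sits at x = vt; there the Gaussian factor is 1 and C_max = M/(n_e·A·√(4πDt)), where n_e·A is the pore area the mass is dissolved in.
√(4πDt) = √(4π × 0.040 × 680) = 18.49 m, so C_max = 39/(0.39 × 30 × 18.49) = 0.180 kg/m³.

0.180 kg/m³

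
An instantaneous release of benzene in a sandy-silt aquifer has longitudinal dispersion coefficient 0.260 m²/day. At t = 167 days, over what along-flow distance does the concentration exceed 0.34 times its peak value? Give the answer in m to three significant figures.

The plume is Gaussian with σ = √(2Dt) = √(2 × 0.260 × 167) = 9.319 m.
C/C_peak = exp(−Δx²/(2σ²)) = 0.34 ⇒ Δx = σ·√(−2 ln 0.34) = 9.319 × 1.469 = 13.69 m.
Width = 2Δx = 27.4 m.

27.4 m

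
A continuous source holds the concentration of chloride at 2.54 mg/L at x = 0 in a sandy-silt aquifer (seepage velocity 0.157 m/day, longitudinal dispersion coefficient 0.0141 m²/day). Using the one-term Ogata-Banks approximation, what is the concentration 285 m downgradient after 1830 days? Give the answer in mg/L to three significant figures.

For a continuous step input, C/C₀ ≈ ½·erfc((x−vt)/(2√(Dt))).
vt = 0.157 × 1830 = 287.31 m and 2√(Dt) = 2√(0.0141 × 1830) = 10.16 m.
Argument (x−vt)/(2√(Dt)) = (285 − 287.31)/10.16 = -0.2274; ½·erfc(-0.2274) = 0.6261.
C = 2.54 × 0.6261 = 1.59 mg/L.

1.59 mg/L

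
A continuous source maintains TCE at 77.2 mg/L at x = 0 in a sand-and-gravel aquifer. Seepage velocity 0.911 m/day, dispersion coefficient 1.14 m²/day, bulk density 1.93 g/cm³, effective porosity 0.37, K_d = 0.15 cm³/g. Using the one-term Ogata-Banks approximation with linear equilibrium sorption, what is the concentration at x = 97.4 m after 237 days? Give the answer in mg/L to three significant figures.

70.5 mg/L

Retardation factor R = 1 + ρ_b·K_d/n = 1 + 1.93 × 0.15/0.37 = 1.782.
Sorption retards both mechanisms: v_R = v/R = 0.5112 m/day, D_R = D/R = 0.6397 m²/day.
v_R·t = 0.5112 × 237 = 121.1544 m; 2√(D_R t) = 24.63 m; argument = (97.4 − 121.1544)/24.63 = -0.9644.
C = C₀ × ½·erfc(-0.9644) = 77.2 × 0.9137 = 70.5 mg/L.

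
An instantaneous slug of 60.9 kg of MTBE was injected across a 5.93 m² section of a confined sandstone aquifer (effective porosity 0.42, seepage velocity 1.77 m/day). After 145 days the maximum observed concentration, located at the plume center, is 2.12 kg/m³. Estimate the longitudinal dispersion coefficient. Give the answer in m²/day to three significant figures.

0.0730 m²/day

At the plume center C_max = M/(n_e·A·√(4πDt)), so D = M²/(4πt·(n_e·A·C_max)²).
n_e·A·C_max = 0.42 × 5.93 × 2.12 = 5.280 kg/m.
D = 60.9²/(4π × 145 × 5.280²) = 0.0730 m²/day.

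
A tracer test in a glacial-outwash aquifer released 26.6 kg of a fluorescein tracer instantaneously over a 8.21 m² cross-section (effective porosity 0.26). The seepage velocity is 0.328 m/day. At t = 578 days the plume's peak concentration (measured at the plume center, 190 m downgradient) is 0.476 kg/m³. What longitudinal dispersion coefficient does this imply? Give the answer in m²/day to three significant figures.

At the plume center C_max = M/(n_e·A·√(4πDt)), so D = M²/(4πt·(n_e·A·C_max)²).
n_e·A·C_max = 0.26 × 8.21 × 0.476 = 1.016 kg/m.
D = 26.6²/(4π × 578 × 1.016²) = 0.0944 m²/day.

0.0944 m²/day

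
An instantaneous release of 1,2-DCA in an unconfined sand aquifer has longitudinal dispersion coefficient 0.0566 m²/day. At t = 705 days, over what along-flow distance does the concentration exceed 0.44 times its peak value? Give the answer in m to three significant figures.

The plume is Gaussian with σ = √(2Dt) = √(2 × 0.0566 × 705) = 8.933 m.
C/C_peak = exp(−Δx²/(2σ²)) = 0.44 ⇒ Δx = σ·√(−2 ln 0.44) = 8.933 × 1.281 = 11.44 m.
Width = 2Δx = 22.9 m.

22.9 m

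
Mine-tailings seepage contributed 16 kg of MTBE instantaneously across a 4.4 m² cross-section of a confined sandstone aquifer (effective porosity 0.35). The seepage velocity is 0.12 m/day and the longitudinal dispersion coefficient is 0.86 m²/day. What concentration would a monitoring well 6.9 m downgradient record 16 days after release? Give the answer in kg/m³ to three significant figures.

0.503 kg/m³

For an instantaneous plane source, C(x,t) = M/(n_e·A·√(4πDt)) · exp(−(x−vt)²/(4Dt)), with n_e·A the pore (flow) area.
Plume center vt = 0.12 × 16 = 1.92 m, so the well at 6.9 m is 4.98 m downgradient of the peak.
√(4πDt) = 13.15 m, giving peak height M/(n_e·A·√(4πDt)) = 16/(0.35 × 4.4 × 13.15) = 0.7901 kg/m³.
(x−vt)²/(4Dt) = (4.98)²/(4 × 0.86 × 16) = 0.4506; exp(−0.4506) = 0.6372.
C = 0.7901 × 0.6372 = 0.503 kg/m³.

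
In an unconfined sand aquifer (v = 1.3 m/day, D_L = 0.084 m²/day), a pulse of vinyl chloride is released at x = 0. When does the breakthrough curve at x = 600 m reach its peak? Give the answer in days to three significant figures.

461 days

For the 1D instantaneous-source solution, setting ∂C/∂t = 0 at fixed x gives v²t² + 2Dt − x² = 0, so t = (√(D² + v²x²) − D)/v².
√(D² + v²x²) = √(0.084² + 1.3² × 600²) = 780.0; v² = 1.69.
t = (780.0 − 0.084)/1.69 = 461 days (vs. the pure-advection estimate x/v = 462 d).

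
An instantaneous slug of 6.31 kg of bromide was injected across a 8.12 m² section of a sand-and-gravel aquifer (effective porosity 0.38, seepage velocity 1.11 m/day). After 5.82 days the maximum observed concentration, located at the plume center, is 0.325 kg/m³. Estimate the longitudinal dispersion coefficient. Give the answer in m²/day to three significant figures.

0.541 m²/day

At the plume center C_max = M/(n_e·A·√(4πDt)), so D = M²/(4πt·(n_e·A·C_max)²).
n_e·A·C_max = 0.38 × 8.12 × 0.325 = 1.003 kg/m.
D = 6.31²/(4π × 5.82 × 1.003²) = 0.541 m²/day.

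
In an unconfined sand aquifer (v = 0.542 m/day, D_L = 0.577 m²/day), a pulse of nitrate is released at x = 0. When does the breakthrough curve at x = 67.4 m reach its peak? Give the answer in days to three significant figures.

122 days

For the 1D instantaneous-source solution, setting ∂C/∂t = 0 at fixed x gives v²t² + 2Dt − x² = 0, so t = (√(D² + v²x²) − D)/v².
√(D² + v²x²) = √(0.577² + 0.542² × 67.4²) = 36.54; v² = 0.293764.
t = (36.54 − 0.577)/0.293764 = 122 days (vs. the pure-advection estimate x/v = 124 d).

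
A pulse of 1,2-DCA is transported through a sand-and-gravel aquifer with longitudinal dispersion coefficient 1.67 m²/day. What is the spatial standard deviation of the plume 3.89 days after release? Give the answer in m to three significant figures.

3.60 m

Dispersive spreading gives a Gaussian with σ² = 2Dt; advection only shifts the center.
σ = √(2 × 1.67 × 3.89) = 3.60 m.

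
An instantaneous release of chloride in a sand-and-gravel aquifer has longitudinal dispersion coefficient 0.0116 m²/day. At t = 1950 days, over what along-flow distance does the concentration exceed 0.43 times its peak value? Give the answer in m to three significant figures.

The plume is Gaussian with σ = √(2Dt) = √(2 × 0.0116 × 1950) = 6.726 m.
C/C_peak = exp(−Δx²/(2σ²)) = 0.43 ⇒ Δx = σ·√(−2 ln 0.43) = 6.726 × 1.299 = 8.737 m.
Width = 2Δx = 17.5 m.

17.5 m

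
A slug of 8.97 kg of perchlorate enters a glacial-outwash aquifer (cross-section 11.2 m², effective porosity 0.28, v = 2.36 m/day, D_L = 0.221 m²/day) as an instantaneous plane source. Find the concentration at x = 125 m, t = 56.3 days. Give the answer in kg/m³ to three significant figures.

For an instantaneous plane source, C(x,t) = M/(n_e·A·√(4πDt)) · exp(−(x−vt)²/(4Dt)), with n_e·A the pore (flow) area.
Plume center vt = 2.36 × 56.3 = 132.868 m, so the well at 125 m is 7.868 m upgradient of the peak.
√(4πDt) = 12.50 m, giving peak height M/(n_e·A·√(4πDt)) = 8.97/(0.28 × 11.2 × 12.50) = 0.2288 kg/m³.
(x−vt)²/(4Dt) = (-7.868)²/(4 × 0.221 × 56.3) = 1.244; exp(−1.244) = 0.2882.
C = 0.2288 × 0.2882 = 0.0659 kg/m³.

0.0659 kg/m³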